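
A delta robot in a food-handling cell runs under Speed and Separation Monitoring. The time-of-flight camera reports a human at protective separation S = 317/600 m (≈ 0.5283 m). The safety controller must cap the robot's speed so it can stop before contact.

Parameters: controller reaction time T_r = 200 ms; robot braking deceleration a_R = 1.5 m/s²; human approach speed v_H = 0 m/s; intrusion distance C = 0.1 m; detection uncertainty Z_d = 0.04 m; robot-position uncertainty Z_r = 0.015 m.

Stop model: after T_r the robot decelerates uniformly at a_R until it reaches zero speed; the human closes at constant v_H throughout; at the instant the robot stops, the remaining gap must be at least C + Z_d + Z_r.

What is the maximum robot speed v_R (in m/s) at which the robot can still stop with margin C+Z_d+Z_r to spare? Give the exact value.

v_R_max = 4/5 m/s = 0.8000 m/s

quadratic (1/3)·v² + (1/5)·v + (-28/75) = 0
  disc = (1/5)² − 4·(1/3)·(-28/75) = 121/225 ; √disc = 11/15
  v_R = (−(1/5) + 11/15) / (2·(1/3)) = 4/5 m/s
check:
braking lasts T_s = (4/5)/(3/2) = 0.5333 s
reaction-phase robot travel = 0.8000·0.2000 = 0.1600 m
robot under decel: 0.8000²/(2·1.5000) = 0.2133 m
human closes 0.0000·0.7333 = 0.0000 m
margins: 0.1000+0.0400+0.0150 = 0.1550 m
sum ≈ 0.1600+0.2133+0.0000+0.1550 ≈ 0.5283 m = S ✓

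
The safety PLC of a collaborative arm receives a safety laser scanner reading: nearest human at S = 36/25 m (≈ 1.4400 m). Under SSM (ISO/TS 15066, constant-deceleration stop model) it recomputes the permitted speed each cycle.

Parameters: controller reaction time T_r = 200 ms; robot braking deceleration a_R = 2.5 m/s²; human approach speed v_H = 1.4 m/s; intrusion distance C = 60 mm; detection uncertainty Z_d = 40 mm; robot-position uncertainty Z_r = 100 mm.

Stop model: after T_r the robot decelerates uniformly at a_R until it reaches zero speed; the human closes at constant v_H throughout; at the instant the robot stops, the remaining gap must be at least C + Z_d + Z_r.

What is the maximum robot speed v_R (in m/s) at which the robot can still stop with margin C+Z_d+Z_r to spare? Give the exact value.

quadratic (1/5)·v² + (19/25)·v + (-24/25) = 0
  disc = (19/25)² − 4·(1/5)·(-24/25) = 841/625 ; √disc = 29/25
  v_R = (−(19/25) + 29/25) / (2·(1/5)) = 1 m/s
check:
T_s = v_R/a_R = 1/(5/2) = 0.4000 s
robot covers v_R·T_r = 1.0000·0.2000 = 0.2000 m before braking
robot under decel: 1.0000²/(2·2.5000) = 0.2000 m
human closes 1.4000·0.6000 = 0.8400 m
residual clearance needed = 0.0600+0.0400+0.1000 = 0.2000 m
sum ≈ 0.2000+0.2000+0.8400+0.2000 ≈ 1.4400 m = S ✓

v_R_max = 1 m/s = 1.0000 m/s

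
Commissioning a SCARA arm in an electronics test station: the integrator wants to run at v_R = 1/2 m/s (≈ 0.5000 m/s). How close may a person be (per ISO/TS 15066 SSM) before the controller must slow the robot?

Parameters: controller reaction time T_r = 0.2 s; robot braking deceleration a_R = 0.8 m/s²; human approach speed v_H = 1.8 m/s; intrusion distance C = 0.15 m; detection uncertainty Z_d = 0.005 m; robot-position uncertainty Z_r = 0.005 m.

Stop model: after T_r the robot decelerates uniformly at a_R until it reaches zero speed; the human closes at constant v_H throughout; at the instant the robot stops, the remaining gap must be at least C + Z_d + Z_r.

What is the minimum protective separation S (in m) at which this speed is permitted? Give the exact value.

S_min = 1521/800 m = 1.9013 m

braking lasts T_s = (1/2)/(4/5) = 0.6250 s
reaction-phase robot travel = 0.5000·0.2000 = 0.1000 m
robot under decel: 0.5000²/(2·0.8000) = 0.1562 m
person approaches 1.8000·(0.2000+0.6250) = 1.4850 m
residual clearance needed = 0.1500+0.0050+0.0050 = 0.1600 m
S_min ≈ 0.1000+0.1562+1.4850+0.1600  ⇒  S_min = 1521/800 m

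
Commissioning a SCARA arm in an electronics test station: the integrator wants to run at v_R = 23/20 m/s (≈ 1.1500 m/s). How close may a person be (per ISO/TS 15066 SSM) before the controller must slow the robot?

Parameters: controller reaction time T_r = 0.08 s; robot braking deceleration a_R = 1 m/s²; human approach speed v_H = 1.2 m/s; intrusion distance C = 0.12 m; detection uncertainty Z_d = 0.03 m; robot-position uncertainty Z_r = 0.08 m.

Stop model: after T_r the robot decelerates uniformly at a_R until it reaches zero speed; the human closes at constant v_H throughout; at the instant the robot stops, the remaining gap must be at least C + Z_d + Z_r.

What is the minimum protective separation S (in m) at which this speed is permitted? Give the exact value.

S_min = 9837/4000 m = 2.4592 m

stop time T_s = (23/20)/1 = 1.1500 s
robot in T_r: 1.1500·0.0800 = 0.0920 m
robot under decel: 1.1500²/(2·1.0000) = 0.6613 m
human over T_r+T_s: 1.2000·(0.0800+1.1500) = 1.4760 m
C+Z_d+Z_r = 0.1200+0.0300+0.0800 = 0.2300 m
S_min ≈ 0.0920+0.6613+1.4760+0.2300  ⇒  S_min = 9837/4000 m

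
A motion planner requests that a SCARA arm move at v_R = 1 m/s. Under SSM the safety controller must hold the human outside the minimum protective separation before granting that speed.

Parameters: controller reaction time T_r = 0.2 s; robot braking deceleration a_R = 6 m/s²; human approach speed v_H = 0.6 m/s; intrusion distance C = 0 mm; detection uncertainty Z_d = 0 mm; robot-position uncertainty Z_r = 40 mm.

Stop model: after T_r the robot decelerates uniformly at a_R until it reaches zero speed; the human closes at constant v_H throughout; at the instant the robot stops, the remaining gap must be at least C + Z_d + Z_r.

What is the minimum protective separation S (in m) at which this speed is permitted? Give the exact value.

braking lasts T_s = 1/6 = 0.1667 s
robot covers v_R·T_r = 1.0000·0.2000 = 0.2000 m before braking
robot covers 1.0000·0.1667 − ½·6.0000·0.1667² = 0.0833 m while stopping
person approaches 0.6000·(0.2000+0.1667) = 0.2200 m
C+Z_d+Z_r = 0.0000+0.0000+0.0400 = 0.0400 m
S_min ≈ 0.2000+0.0833+0.2200+0.0400  ⇒  S_min = 163/300 m

S_min = 163/300 m = 0.5433 m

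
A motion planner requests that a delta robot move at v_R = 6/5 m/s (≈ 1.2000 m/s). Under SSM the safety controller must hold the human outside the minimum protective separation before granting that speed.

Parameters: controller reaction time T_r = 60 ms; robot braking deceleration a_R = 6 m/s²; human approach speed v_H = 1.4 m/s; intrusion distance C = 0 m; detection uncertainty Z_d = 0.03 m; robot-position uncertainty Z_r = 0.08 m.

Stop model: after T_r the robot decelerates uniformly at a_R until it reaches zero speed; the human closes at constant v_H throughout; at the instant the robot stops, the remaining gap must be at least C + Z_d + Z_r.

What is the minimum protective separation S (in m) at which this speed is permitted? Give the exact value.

S_min = 333/500 m = 0.6660 m

stop time T_s = (6/5)/6 = 0.2000 s
robot covers v_R·T_r = 1.2000·0.0600 = 0.0720 m before braking
braking distance = 1.2000²/(2·6.0000) = 0.1200 m
human closes 1.4000·0.2600 = 0.3640 m
margins: 0.0000+0.0300+0.0800 = 0.1100 m
S_min ≈ 0.0720+0.1200+0.3640+0.1100  ⇒  S_min = 333/500 m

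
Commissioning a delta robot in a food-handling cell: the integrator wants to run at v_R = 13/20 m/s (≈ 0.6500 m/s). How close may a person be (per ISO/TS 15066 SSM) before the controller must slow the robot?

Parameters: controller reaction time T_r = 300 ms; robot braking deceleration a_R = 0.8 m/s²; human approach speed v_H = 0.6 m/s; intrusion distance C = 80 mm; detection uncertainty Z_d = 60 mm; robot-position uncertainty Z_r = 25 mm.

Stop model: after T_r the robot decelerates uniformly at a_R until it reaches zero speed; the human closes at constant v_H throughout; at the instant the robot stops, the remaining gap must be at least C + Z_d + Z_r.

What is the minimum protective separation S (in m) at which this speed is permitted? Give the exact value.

T_s = v_R/a_R = (13/20)/(4/5) = 0.8125 s
robot in T_r: 0.6500·0.3000 = 0.1950 m
robot covers 0.6500·0.8125 − ½·0.8000·0.8125² = 0.2641 m while stopping
person approaches 0.6000·(0.3000+0.8125) = 0.6675 m
C+Z_d+Z_r = 0.0800+0.0600+0.0250 = 0.1650 m
S_min ≈ 0.1950+0.2641+0.6675+0.1650  ⇒  S_min = 4133/3200 m

S_min = 4133/3200 m = 1.2916 m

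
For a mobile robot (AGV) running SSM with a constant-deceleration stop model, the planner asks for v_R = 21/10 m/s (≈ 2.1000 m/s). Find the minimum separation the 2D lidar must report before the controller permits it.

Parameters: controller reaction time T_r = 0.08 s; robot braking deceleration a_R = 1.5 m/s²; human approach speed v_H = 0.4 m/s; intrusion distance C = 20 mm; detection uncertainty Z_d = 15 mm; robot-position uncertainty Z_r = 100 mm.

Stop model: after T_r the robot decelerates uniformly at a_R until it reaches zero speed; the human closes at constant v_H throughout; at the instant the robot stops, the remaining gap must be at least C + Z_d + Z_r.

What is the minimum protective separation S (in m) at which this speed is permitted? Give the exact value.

stop time T_s = (21/10)/(3/2) = 1.4000 s
robot covers v_R·T_r = 2.1000·0.0800 = 0.1680 m before braking
robot covers 2.1000·1.4000 − ½·1.5000·1.4000² = 1.4700 m while stopping
human closes 0.4000·1.4800 = 0.5920 m
residual clearance needed = 0.0200+0.0150+0.1000 = 0.1350 m
S_min ≈ 0.1680+1.4700+0.5920+0.1350  ⇒  S_min = 473/200 m

S_min = 473/200 m = 2.3650 m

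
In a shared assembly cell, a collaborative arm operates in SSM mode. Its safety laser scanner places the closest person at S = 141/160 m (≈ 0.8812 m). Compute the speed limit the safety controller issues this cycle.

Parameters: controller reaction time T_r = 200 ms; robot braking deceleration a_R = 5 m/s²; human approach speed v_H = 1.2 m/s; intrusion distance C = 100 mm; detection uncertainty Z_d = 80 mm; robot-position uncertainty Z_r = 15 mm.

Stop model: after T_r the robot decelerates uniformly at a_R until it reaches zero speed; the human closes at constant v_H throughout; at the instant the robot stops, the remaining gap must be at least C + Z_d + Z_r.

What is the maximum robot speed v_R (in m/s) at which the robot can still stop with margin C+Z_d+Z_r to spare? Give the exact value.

v_R_max = 17/20 m/s = 0.8500 m/s

collect terms ⇒ (1/10)·v_R² + (11/25)·v_R + (-357/800) = 0
  disc = (11/25)² − 4·(1/10)·(-357/800) = 3721/10000 ; √disc = 61/100
  v_R = (−(11/25) + 61/100) / (2·(1/10)) = 17/20 m/s
check:
stop time T_s = (17/20)/5 = 0.1700 s
reaction-phase robot travel = 0.8500·0.2000 = 0.1700 m
robot covers 0.8500·0.1700 − ½·5.0000·0.1700² = 0.0722 m while stopping
human closes 1.2000·0.3700 = 0.4440 m
margins: 0.1000+0.0800+0.0150 = 0.1950 m
sum ≈ 0.1700+0.0722+0.4440+0.1950 ≈ 0.8812 m = S ✓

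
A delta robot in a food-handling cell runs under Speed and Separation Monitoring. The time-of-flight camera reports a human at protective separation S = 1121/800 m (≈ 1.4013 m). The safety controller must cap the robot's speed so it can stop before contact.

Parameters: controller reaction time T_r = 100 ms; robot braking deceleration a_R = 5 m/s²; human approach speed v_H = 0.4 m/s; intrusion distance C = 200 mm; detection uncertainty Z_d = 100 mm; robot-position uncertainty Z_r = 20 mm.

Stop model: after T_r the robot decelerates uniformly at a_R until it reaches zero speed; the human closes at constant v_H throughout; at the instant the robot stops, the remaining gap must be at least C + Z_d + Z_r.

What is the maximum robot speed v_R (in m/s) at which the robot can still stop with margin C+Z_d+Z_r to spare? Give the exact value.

v_R_max = 49/20 m/s = 2.4500 m/s

quadratic (1/10)·v² + (9/50)·v + (-833/800) = 0
  disc = (9/50)² − 4·(1/10)·(-833/800) = 4489/10000 ; √disc = 67/100
  v_R = (−(9/50) + 67/100) / (2·(1/10)) = 49/20 m/s
check:
T_s = v_R/a_R = (49/20)/5 = 0.4900 s
robot in T_r: 2.4500·0.1000 = 0.2450 m
robot under decel: 2.4500²/(2·5.0000) = 0.6002 m
human over T_r+T_s: 0.4000·(0.1000+0.4900) = 0.2360 m
residual clearance needed = 0.2000+0.1000+0.0200 = 0.3200 m
sum ≈ 0.2450+0.6002+0.2360+0.3200 ≈ 1.4013 m = S ✓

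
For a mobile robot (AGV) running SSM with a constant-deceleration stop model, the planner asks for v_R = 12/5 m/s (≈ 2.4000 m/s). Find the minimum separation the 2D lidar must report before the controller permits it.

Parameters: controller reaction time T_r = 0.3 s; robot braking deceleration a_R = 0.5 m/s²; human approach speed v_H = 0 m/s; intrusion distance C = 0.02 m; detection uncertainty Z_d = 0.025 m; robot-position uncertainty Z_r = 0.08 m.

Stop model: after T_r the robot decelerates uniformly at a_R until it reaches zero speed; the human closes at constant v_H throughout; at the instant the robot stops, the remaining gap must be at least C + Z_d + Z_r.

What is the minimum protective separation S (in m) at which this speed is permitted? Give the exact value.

braking lasts T_s = (12/5)/(1/2) = 4.8000 s
robot covers v_R·T_r = 2.4000·0.3000 = 0.7200 m before braking
braking distance = 2.4000²/(2·0.5000) = 5.7600 m
human closes 0.0000·5.1000 = 0.0000 m
C+Z_d+Z_r = 0.0200+0.0250+0.0800 = 0.1250 m
S_min ≈ 0.7200+5.7600+0.0000+0.1250  ⇒  S_min = 1321/200 m

S_min = 1321/200 m = 6.6050 m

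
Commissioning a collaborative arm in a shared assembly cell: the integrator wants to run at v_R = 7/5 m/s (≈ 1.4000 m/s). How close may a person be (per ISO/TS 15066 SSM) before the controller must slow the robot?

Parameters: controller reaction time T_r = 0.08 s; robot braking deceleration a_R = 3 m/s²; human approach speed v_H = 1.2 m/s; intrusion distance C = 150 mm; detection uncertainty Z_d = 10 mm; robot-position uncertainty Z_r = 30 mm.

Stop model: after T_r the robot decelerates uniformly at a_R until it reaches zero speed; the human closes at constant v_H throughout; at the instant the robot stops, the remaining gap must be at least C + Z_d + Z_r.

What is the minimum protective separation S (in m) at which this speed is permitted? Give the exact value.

S_min = 1927/1500 m = 1.2847 m

braking lasts T_s = (7/5)/3 = 0.4667 s
robot in T_r: 1.4000·0.0800 = 0.1120 m
robot under decel: 1.4000²/(2·3.0000) = 0.3267 m
person approaches 1.2000·(0.0800+0.4667) = 0.6560 m
residual clearance needed = 0.1500+0.0100+0.0300 = 0.1900 m
S_min ≈ 0.1120+0.3267+0.6560+0.1900  ⇒  S_min = 1927/1500 m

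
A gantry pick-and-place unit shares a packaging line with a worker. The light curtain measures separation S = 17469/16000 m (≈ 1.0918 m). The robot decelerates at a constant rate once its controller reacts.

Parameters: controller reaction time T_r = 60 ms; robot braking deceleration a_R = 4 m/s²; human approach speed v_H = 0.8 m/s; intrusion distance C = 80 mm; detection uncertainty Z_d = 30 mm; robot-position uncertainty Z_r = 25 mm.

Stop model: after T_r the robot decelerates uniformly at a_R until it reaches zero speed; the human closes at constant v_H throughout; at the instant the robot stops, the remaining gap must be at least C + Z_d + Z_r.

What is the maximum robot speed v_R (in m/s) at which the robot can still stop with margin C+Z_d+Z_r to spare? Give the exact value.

v_R_max = 37/20 m/s = 1.8500 m/s

collect terms ⇒ (1/8)·v_R² + (13/50)·v_R + (-14541/16000) = 0
  disc = (13/50)² − 4·(1/8)·(-14541/16000) = 83521/160000 ; √disc = 289/400
  v_R = (−(13/50) + 289/400) / (2·(1/8)) = 37/20 m/s
check:
stop time T_s = (37/20)/4 = 0.4625 s
reaction-phase robot travel = 1.8500·0.0600 = 0.1110 m
braking distance = 1.8500²/(2·4.0000) = 0.4278 m
person approaches 0.8000·(0.0600+0.4625) = 0.4180 m
C+Z_d+Z_r = 0.0800+0.0300+0.0250 = 0.1350 m
sum ≈ 0.1110+0.4278+0.4180+0.1350 ≈ 1.0918 m = S ✓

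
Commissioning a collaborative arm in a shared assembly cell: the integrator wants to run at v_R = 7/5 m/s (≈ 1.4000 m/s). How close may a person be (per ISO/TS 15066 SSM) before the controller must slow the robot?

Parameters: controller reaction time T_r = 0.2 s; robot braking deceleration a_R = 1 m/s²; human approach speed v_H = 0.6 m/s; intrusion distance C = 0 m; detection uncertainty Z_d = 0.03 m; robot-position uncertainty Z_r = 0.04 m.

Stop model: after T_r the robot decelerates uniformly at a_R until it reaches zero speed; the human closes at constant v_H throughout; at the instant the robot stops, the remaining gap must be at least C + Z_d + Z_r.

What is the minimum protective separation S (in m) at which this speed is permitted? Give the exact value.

stop time T_s = (7/5)/1 = 1.4000 s
reaction-phase robot travel = 1.4000·0.2000 = 0.2800 m
robot under decel: 1.4000²/(2·1.0000) = 0.9800 m
human closes 0.6000·1.6000 = 0.9600 m
residual clearance needed = 0.0000+0.0300+0.0400 = 0.0700 m
S_min ≈ 0.2800+0.9800+0.9600+0.0700  ⇒  S_min = 229/100 m

S_min = 229/100 m = 2.2900 m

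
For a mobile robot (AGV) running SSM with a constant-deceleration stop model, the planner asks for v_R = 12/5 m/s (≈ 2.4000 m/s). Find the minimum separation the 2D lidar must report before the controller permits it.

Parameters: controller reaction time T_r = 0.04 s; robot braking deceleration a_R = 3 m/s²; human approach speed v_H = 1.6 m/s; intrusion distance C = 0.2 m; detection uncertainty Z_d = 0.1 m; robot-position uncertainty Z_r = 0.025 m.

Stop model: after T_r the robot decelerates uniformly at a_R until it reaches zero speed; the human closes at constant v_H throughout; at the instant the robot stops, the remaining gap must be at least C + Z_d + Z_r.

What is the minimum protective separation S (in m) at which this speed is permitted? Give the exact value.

braking lasts T_s = (12/5)/3 = 0.8000 s
robot covers v_R·T_r = 2.4000·0.0400 = 0.0960 m before braking
robot under decel: 2.4000²/(2·3.0000) = 0.9600 m
person approaches 1.6000·(0.0400+0.8000) = 1.3440 m
C+Z_d+Z_r = 0.2000+0.1000+0.0250 = 0.3250 m
S_min ≈ 0.0960+0.9600+1.3440+0.3250  ⇒  S_min = 109/40 m

S_min = 109/40 m = 2.7250 m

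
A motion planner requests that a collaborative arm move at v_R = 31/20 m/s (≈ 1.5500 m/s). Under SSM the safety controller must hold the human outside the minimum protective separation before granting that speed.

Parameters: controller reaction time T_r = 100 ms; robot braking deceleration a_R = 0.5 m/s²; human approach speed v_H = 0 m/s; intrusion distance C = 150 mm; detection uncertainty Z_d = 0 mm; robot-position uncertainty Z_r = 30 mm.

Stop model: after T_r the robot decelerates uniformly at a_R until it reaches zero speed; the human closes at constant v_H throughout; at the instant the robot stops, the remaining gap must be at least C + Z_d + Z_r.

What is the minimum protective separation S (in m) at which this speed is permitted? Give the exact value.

S_min = 219/80 m = 2.7375 m

braking lasts T_s = (31/20)/(1/2) = 3.1000 s
robot covers v_R·T_r = 1.5500·0.1000 = 0.1550 m before braking
robot under decel: 1.5500²/(2·0.5000) = 2.4025 m
human closes 0.0000·3.2000 = 0.0000 m
C+Z_d+Z_r = 0.1500+0.0000+0.0300 = 0.1800 m
S_min ≈ 0.1550+2.4025+0.0000+0.1800  ⇒  S_min = 219/80 m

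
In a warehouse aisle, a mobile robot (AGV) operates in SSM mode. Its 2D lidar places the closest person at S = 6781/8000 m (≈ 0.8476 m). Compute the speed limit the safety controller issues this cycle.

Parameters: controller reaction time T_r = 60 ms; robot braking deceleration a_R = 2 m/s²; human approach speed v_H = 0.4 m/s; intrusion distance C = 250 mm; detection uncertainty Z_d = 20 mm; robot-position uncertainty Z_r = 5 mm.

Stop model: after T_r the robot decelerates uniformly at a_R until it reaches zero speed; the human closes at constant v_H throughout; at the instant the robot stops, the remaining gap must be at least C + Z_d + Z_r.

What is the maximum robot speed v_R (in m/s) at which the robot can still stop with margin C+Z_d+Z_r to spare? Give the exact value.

quadratic (1/4)·v² + (13/50)·v + (-4389/8000) = 0
  disc = (13/50)² − 4·(1/4)·(-4389/8000) = 24649/40000 ; √disc = 157/200
  v_R = (−(13/50) + 157/200) / (2·(1/4)) = 21/20 m/s
check:
T_s = v_R/a_R = (21/20)/2 = 0.5250 s
robot in T_r: 1.0500·0.0600 = 0.0630 m
robot covers 1.0500·0.5250 − ½·2.0000·0.5250² = 0.2756 m while stopping
human closes 0.4000·0.5850 = 0.2340 m
margins: 0.2500+0.0200+0.0050 = 0.2750 m
sum ≈ 0.0630+0.2756+0.2340+0.2750 ≈ 0.8476 m = S ✓

v_R_max = 21/20 m/s = 1.0500 m/s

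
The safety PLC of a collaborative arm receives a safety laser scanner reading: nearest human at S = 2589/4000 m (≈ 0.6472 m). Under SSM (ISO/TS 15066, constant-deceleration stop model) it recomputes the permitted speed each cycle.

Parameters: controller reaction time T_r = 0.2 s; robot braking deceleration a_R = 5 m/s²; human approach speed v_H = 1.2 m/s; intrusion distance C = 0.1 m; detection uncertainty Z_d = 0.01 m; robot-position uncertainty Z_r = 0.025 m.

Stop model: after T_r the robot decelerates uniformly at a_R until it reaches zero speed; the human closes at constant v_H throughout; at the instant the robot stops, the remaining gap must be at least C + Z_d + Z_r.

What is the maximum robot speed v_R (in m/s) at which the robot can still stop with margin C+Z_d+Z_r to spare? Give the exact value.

v_R_max = 11/20 m/s = 0.5500 m/s

quadratic (1/10)·v² + (11/25)·v + (-1089/4000) = 0
  disc = (11/25)² − 4·(1/10)·(-1089/4000) = 121/400 ; √disc = 11/20
  v_R = (−(11/25) + 11/20) / (2·(1/10)) = 11/20 m/s
check:
stop time T_s = (11/20)/5 = 0.1100 s
robot covers v_R·T_r = 0.5500·0.2000 = 0.1100 m before braking
robot under decel: 0.5500²/(2·5.0000) = 0.0302 m
person approaches 1.2000·(0.2000+0.1100) = 0.3720 m
C+Z_d+Z_r = 0.1000+0.0100+0.0250 = 0.1350 m
sum ≈ 0.1100+0.0302+0.3720+0.1350 ≈ 0.6472 m = S ✓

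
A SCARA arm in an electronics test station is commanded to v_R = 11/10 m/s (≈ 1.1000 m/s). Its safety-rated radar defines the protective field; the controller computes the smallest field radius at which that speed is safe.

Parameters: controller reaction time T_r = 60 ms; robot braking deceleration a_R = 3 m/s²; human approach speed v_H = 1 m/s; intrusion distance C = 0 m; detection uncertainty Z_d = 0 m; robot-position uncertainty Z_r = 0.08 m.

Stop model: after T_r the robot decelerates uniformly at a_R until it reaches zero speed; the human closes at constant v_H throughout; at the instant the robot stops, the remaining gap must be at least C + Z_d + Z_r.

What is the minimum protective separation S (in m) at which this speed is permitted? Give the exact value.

braking lasts T_s = (11/10)/3 = 0.3667 s
robot covers v_R·T_r = 1.1000·0.0600 = 0.0660 m before braking
braking distance = 1.1000²/(2·3.0000) = 0.2017 m
person approaches 1.0000·(0.0600+0.3667) = 0.4267 m
residual clearance needed = 0.0000+0.0000+0.0800 = 0.0800 m
S_min ≈ 0.0660+0.2017+0.4267+0.0800  ⇒  S_min = 2323/3000 m

S_min = 2323/3000 m = 0.7743 m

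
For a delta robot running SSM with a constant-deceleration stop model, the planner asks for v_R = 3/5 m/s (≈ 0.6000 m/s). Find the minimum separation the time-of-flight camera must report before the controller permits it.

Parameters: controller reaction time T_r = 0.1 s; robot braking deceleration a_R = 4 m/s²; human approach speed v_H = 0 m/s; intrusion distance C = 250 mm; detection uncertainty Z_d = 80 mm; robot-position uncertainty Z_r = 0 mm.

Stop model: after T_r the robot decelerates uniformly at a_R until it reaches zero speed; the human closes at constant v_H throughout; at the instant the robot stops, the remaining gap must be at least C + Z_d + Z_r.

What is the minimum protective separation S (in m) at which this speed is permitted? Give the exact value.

stop time T_s = (3/5)/4 = 0.1500 s
robot covers v_R·T_r = 0.6000·0.1000 = 0.0600 m before braking
robot under decel: 0.6000²/(2·4.0000) = 0.0450 m
human closes 0.0000·0.2500 = 0.0000 m
C+Z_d+Z_r = 0.2500+0.0800+0.0000 = 0.3300 m
S_min ≈ 0.0600+0.0450+0.0000+0.3300  ⇒  S_min = 87/200 m

S_min = 87/200 m = 0.4350 m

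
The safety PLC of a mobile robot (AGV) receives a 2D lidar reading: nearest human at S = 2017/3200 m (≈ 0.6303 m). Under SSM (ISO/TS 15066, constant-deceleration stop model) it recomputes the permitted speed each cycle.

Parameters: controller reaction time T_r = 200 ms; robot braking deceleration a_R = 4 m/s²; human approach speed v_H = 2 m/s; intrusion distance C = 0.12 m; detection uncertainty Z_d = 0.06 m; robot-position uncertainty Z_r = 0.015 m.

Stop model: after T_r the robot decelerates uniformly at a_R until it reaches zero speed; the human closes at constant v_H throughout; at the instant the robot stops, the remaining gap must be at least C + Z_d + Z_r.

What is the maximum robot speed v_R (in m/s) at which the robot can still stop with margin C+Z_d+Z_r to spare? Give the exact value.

quadratic (1/8)·v² + (7/10)·v + (-113/3200) = 0
  disc = (7/10)² − 4·(1/8)·(-113/3200) = 3249/6400 ; √disc = 57/80
  v_R = (−(7/10) + 57/80) / (2·(1/8)) = 1/20 m/s
check:
T_s = v_R/a_R = (1/20)/4 = 0.0125 s
reaction-phase robot travel = 0.0500·0.2000 = 0.0100 m
robot under decel: 0.0500²/(2·4.0000) = 0.0003 m
human over T_r+T_s: 2.0000·(0.2000+0.0125) = 0.4250 m
margins: 0.1200+0.0600+0.0150 = 0.1950 m
sum ≈ 0.0100+0.0003+0.4250+0.1950 ≈ 0.6303 m = S ✓

v_R_max = 1/20 m/s = 0.0500 m/s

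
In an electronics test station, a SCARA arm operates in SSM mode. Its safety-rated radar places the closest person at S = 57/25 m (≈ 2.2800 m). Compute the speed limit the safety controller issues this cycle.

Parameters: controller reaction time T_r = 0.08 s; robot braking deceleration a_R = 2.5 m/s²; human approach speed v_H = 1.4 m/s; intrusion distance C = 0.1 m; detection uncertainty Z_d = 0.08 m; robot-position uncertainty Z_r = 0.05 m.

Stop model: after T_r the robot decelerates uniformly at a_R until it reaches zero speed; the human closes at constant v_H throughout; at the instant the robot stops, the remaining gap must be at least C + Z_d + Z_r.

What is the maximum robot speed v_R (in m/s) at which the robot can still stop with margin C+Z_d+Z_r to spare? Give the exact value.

at the boundary: (1/5)·v² + (16/25)·v + (-969/500) = 0
  disc = (16/25)² − 4·(1/5)·(-969/500) = 49/25 ; √disc = 7/5
  v_R = (−(16/25) + 7/5) / (2·(1/5)) = 19/10 m/s
check:
braking lasts T_s = (19/10)/(5/2) = 0.7600 s
robot covers v_R·T_r = 1.9000·0.0800 = 0.1520 m before braking
robot covers 1.9000·0.7600 − ½·2.5000·0.7600² = 0.7220 m while stopping
human over T_r+T_s: 1.4000·(0.0800+0.7600) = 1.1760 m
margins: 0.1000+0.0800+0.0500 = 0.2300 m
sum ≈ 0.1520+0.7220+1.1760+0.2300 ≈ 2.2800 m = S ✓

v_R_max = 19/10 m/s = 1.9000 m/s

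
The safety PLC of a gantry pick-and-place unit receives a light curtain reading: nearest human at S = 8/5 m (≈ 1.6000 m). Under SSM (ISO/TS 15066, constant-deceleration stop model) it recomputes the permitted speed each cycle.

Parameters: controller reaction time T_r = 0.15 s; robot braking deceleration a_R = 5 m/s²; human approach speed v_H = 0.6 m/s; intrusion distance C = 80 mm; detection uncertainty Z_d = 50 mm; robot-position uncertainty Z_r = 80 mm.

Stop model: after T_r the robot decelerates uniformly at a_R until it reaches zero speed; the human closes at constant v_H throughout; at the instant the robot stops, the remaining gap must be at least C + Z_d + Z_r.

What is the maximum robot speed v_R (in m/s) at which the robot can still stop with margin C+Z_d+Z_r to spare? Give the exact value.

v_R_max = 5/2 m/s = 2.5000 m/s

at the boundary: (1/10)·v² + (27/100)·v + (-13/10) = 0
  disc = (27/100)² − 4·(1/10)·(-13/10) = 5929/10000 ; √disc = 77/100
  v_R = (−(27/100) + 77/100) / (2·(1/10)) = 5/2 m/s
check:
stop time T_s = (5/2)/5 = 0.5000 s
robot in T_r: 2.5000·0.1500 = 0.3750 m
robot under decel: 2.5000²/(2·5.0000) = 0.6250 m
human over T_r+T_s: 0.6000·(0.1500+0.5000) = 0.3900 m
C+Z_d+Z_r = 0.0800+0.0500+0.0800 = 0.2100 m
sum ≈ 0.3750+0.6250+0.3900+0.2100 ≈ 1.6000 m = S ✓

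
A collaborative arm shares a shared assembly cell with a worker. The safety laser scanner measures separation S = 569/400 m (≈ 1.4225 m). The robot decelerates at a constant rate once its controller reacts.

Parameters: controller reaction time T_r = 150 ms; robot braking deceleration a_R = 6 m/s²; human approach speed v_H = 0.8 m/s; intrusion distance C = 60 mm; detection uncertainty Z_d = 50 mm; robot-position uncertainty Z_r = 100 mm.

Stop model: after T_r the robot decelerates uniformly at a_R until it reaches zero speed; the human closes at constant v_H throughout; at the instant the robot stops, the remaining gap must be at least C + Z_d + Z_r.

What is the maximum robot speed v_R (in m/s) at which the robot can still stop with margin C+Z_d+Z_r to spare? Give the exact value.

collect terms ⇒ (1/12)·v_R² + (17/60)·v_R + (-437/400) = 0
  disc = (17/60)² − 4·(1/12)·(-437/400) = 4/9 ; √disc = 2/3
  v_R = (−(17/60) + 2/3) / (2·(1/12)) = 23/10 m/s
check:
stop time T_s = (23/10)/6 = 0.3833 s
reaction-phase robot travel = 2.3000·0.1500 = 0.3450 m
braking distance = 2.3000²/(2·6.0000) = 0.4408 m
human closes 0.8000·0.5333 = 0.4267 m
margins: 0.0600+0.0500+0.1000 = 0.2100 m
sum ≈ 0.3450+0.4408+0.4267+0.2100 ≈ 1.4225 m = S ✓

v_R_max = 23/10 m/s = 2.3000 m/s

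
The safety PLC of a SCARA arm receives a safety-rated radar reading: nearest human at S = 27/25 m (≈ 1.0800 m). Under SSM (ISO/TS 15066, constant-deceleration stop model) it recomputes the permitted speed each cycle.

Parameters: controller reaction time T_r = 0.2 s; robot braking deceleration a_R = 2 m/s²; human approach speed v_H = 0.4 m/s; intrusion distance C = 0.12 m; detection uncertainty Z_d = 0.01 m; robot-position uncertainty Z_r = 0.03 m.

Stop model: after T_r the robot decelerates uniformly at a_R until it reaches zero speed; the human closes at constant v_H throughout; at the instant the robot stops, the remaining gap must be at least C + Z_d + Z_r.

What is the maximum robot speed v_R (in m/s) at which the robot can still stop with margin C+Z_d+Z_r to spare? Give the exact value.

v_R_max = 6/5 m/s = 1.2000 m/s

collect terms ⇒ (1/4)·v_R² + (2/5)·v_R + (-21/25) = 0
  disc = (2/5)² − 4·(1/4)·(-21/25) = 1 ; √disc = 1
  v_R = (−(2/5) + 1) / (2·(1/4)) = 6/5 m/s
check:
stop time T_s = (6/5)/2 = 0.6000 s
robot in T_r: 1.2000·0.2000 = 0.2400 m
robot under decel: 1.2000²/(2·2.0000) = 0.3600 m
person approaches 0.4000·(0.2000+0.6000) = 0.3200 m
residual clearance needed = 0.1200+0.0100+0.0300 = 0.1600 m
sum ≈ 0.2400+0.3600+0.3200+0.1600 ≈ 1.0800 m = S ✓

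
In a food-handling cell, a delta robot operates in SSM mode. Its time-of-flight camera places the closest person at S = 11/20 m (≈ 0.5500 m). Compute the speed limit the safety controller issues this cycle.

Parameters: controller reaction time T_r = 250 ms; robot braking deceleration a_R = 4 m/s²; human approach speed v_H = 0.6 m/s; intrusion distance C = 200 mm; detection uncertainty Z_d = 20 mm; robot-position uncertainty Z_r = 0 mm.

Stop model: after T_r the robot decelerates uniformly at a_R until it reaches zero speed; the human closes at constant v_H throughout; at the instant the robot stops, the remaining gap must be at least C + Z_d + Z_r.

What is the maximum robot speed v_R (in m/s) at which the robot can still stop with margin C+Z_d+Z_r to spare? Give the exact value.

v_R_max = 2/5 m/s = 0.4000 m/s

at the boundary: (1/8)·v² + (2/5)·v + (-9/50) = 0
  disc = (2/5)² − 4·(1/8)·(-9/50) = 1/4 ; √disc = 1/2
  v_R = (−(2/5) + 1/2) / (2·(1/8)) = 2/5 m/s
check:
stop time T_s = (2/5)/4 = 0.1000 s
robot in T_r: 0.4000·0.2500 = 0.1000 m
robot under decel: 0.4000²/(2·4.0000) = 0.0200 m
human over T_r+T_s: 0.6000·(0.2500+0.1000) = 0.2100 m
margins: 0.2000+0.0200+0.0000 = 0.2200 m
sum ≈ 0.1000+0.0200+0.2100+0.2200 ≈ 0.5500 m = S ✓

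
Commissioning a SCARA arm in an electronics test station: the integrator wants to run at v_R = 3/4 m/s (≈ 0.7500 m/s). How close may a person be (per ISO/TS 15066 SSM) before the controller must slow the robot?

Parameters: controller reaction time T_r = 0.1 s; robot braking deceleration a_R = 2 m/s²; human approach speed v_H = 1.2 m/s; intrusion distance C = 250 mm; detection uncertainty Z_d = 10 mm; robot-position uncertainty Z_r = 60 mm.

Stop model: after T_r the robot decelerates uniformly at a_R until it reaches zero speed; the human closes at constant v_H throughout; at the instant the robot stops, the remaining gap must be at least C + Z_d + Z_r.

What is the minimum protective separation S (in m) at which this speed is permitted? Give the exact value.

S_min = 1769/1600 m = 1.1056 m

T_s = v_R/a_R = (3/4)/2 = 0.3750 s
reaction-phase robot travel = 0.7500·0.1000 = 0.0750 m
robot covers 0.7500·0.3750 − ½·2.0000·0.3750² = 0.1406 m while stopping
person approaches 1.2000·(0.1000+0.3750) = 0.5700 m
margins: 0.2500+0.0100+0.0600 = 0.3200 m
S_min ≈ 0.0750+0.1406+0.5700+0.3200  ⇒  S_min = 1769/1600 m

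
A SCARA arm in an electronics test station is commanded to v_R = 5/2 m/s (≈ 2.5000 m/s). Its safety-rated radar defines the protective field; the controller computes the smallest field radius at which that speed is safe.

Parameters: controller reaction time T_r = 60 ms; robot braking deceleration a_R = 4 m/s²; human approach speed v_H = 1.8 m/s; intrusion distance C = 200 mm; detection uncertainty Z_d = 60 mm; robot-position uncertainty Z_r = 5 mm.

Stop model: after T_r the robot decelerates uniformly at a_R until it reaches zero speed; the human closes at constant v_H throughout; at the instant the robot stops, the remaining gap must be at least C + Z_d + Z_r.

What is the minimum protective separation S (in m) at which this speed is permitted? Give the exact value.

S_min = 9717/4000 m = 2.4293 m

stop time T_s = (5/2)/4 = 0.6250 s
reaction-phase robot travel = 2.5000·0.0600 = 0.1500 m
robot under decel: 2.5000²/(2·4.0000) = 0.7812 m
person approaches 1.8000·(0.0600+0.6250) = 1.2330 m
residual clearance needed = 0.2000+0.0600+0.0050 = 0.2650 m
S_min ≈ 0.1500+0.7812+1.2330+0.2650  ⇒  S_min = 9717/4000 m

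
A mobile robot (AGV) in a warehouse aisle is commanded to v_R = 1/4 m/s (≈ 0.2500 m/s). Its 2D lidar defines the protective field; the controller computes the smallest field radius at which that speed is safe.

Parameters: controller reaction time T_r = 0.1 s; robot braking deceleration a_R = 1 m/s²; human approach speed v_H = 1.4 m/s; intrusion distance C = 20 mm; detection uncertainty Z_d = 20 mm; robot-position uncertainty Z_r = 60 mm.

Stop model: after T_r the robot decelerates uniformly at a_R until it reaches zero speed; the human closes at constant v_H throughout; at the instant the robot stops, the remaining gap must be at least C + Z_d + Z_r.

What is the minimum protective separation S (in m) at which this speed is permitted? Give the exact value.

S_min = 517/800 m = 0.6462 m

stop time T_s = (1/4)/1 = 0.2500 s
robot in T_r: 0.2500·0.1000 = 0.0250 m
robot under decel: 0.2500²/(2·1.0000) = 0.0312 m
human closes 1.4000·0.3500 = 0.4900 m
C+Z_d+Z_r = 0.0200+0.0200+0.0600 = 0.1000 m
S_min ≈ 0.0250+0.0312+0.4900+0.1000  ⇒  S_min = 517/800 m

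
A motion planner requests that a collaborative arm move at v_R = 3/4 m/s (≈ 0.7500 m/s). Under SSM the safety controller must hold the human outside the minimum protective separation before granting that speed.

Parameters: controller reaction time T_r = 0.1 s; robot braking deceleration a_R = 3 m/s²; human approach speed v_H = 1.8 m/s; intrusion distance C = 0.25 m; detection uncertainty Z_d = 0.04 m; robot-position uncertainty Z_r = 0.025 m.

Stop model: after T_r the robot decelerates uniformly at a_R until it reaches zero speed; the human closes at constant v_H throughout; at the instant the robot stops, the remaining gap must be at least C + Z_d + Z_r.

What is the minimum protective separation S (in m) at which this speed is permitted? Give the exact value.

S_min = 891/800 m = 1.1138 m

braking lasts T_s = (3/4)/3 = 0.2500 s
robot in T_r: 0.7500·0.1000 = 0.0750 m
robot covers 0.7500·0.2500 − ½·3.0000·0.2500² = 0.0938 m while stopping
human closes 1.8000·0.3500 = 0.6300 m
margins: 0.2500+0.0400+0.0250 = 0.3150 m
S_min ≈ 0.0750+0.0938+0.6300+0.3150  ⇒  S_min = 891/800 m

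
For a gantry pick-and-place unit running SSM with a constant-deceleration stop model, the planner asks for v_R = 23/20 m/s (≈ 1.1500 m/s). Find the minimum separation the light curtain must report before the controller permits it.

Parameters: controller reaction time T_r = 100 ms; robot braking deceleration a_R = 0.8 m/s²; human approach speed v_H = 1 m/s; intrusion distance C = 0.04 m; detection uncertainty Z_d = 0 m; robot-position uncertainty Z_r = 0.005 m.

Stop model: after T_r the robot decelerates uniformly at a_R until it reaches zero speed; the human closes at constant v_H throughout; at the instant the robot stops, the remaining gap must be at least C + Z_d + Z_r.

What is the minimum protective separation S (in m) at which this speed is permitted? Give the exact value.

S_min = 8077/3200 m = 2.5241 m

T_s = v_R/a_R = (23/20)/(4/5) = 1.4375 s
robot in T_r: 1.1500·0.1000 = 0.1150 m
braking distance = 1.1500²/(2·0.8000) = 0.8266 m
human over T_r+T_s: 1.0000·(0.1000+1.4375) = 1.5375 m
margins: 0.0400+0.0000+0.0050 = 0.0450 m
S_min ≈ 0.1150+0.8266+1.5375+0.0450  ⇒  S_min = 8077/3200 m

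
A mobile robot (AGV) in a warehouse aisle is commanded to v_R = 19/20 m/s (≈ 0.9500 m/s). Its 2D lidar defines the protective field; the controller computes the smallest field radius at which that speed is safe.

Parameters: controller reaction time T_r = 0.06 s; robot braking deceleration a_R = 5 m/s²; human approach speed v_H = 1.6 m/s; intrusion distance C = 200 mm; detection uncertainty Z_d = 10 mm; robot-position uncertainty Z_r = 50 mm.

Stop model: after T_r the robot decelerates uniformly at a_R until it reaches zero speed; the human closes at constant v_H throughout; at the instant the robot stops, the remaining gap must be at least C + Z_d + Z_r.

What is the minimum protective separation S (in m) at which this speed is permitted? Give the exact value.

S_min = 3229/4000 m = 0.8073 m

stop time T_s = (19/20)/5 = 0.1900 s
reaction-phase robot travel = 0.9500·0.0600 = 0.0570 m
robot covers 0.9500·0.1900 − ½·5.0000·0.1900² = 0.0902 m while stopping
human over T_r+T_s: 1.6000·(0.0600+0.1900) = 0.4000 m
C+Z_d+Z_r = 0.2000+0.0100+0.0500 = 0.2600 m
S_min ≈ 0.0570+0.0902+0.4000+0.2600  ⇒  S_min = 3229/4000 m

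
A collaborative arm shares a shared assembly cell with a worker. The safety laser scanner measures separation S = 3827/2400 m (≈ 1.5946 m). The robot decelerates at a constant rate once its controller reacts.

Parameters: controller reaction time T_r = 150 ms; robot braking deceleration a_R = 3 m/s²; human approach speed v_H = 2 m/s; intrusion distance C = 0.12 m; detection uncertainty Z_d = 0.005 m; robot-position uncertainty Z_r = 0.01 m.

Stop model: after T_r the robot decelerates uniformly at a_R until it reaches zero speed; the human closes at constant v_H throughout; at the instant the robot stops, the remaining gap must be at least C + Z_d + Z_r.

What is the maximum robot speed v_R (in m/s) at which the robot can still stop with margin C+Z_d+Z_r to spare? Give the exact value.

v_R_max = 23/20 m/s = 1.1500 m/s

quadratic (1/6)·v² + (49/60)·v + (-2783/2400) = 0
  disc = (49/60)² − 4·(1/6)·(-2783/2400) = 36/25 ; √disc = 6/5
  v_R = (−(49/60) + 6/5) / (2·(1/6)) = 23/20 m/s
check:
braking lasts T_s = (23/20)/3 = 0.3833 s
reaction-phase robot travel = 1.1500·0.1500 = 0.1725 m
braking distance = 1.1500²/(2·3.0000) = 0.2204 m
human over T_r+T_s: 2.0000·(0.1500+0.3833) = 1.0667 m
residual clearance needed = 0.1200+0.0050+0.0100 = 0.1350 m
sum ≈ 0.1725+0.2204+1.0667+0.1350 ≈ 1.5946 m = S ✓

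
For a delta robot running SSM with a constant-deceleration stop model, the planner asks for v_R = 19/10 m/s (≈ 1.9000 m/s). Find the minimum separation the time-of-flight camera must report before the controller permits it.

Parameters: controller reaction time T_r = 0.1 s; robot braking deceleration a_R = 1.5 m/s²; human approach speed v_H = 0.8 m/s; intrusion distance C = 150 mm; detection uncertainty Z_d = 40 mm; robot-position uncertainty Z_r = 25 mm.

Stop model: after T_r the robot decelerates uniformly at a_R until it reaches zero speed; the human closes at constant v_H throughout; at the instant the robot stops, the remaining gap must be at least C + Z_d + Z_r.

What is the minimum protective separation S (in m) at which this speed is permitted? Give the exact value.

stop time T_s = (19/10)/(3/2) = 1.2667 s
robot in T_r: 1.9000·0.1000 = 0.1900 m
robot under decel: 1.9000²/(2·1.5000) = 1.2033 m
human over T_r+T_s: 0.8000·(0.1000+1.2667) = 1.0933 m
C+Z_d+Z_r = 0.1500+0.0400+0.0250 = 0.2150 m
S_min ≈ 0.1900+1.2033+1.0933+0.2150  ⇒  S_min = 1621/600 m

S_min = 1621/600 m = 2.7017 m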